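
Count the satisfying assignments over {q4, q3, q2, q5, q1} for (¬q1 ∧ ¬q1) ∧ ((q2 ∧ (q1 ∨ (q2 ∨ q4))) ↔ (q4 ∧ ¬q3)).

8

Initial set: {((¬q1 ∧ ¬q1) ∧ ((q2 ∧ (q1 ∨ (q2 ∨ q4))) ↔ (q4 ∧ ¬q3)))}.
((¬q1 ∧ ¬q1) ∧ ((q2 ∧ (q1 ∨ (q2 ∨ q4))) ↔ (q4 ∧ ¬q3))): α-rule — add (¬q1 ∧ ¬q1), ((q2 ∧ (q1 ∨ (q2 ∨ q4))) ↔ (q4 ∧ ¬q3)).
(¬q1 ∧ ¬q1): α-rule — add ¬q1, ¬q1.
((q2 ∧ (q1 ∨ (q2 ∨ q4))) ↔ (q4 ∧ ¬q3)): β-rule — branch into (q2 ∧ (q1 ∨ (q2 ∨ q4))), (q4 ∧ ¬q3)  //  ¬(q2 ∧ (q1 ∨ (q2 ∨ q4))), ¬(q4 ∧ ¬q3).
  branch 1 (add (q2 ∧ (q1 ∨ (q2 ∨ q4))), (q4 ∧ ¬q3)):
    (q2 ∧ (q1 ∨ (q2 ∨ q4))): α-rule — add q2, (q1 ∨ (q2 ∨ q4)).
    (q4 ∧ ¬q3): α-rule — add q4, ¬q3.
    (q1 ∨ (q2 ∨ q4)): β-rule — branch into q1  //  (q2 ∨ q4).
      branch 1.1 (add q1):
        × closes — contains both q1 and ¬q1.
      branch 1.2 (add (q2 ∨ q4)):
        (q2 ∨ q4): β-rule — branch into q2  //  q4.
          branch 1.2.1 (add q2):
            ○ open, literals {q1=false, q2=true, q3=false, q4=true}.
          branch 1.2.2 (add q4):
            ○ open, literals {q1=false, q2=true, q3=false, q4=true}.
  branch 2 (add ¬(q2 ∧ (q1 ∨ (q2 ∨ q4))), ¬(q4 ∧ ¬q3)):
    ¬(q2 ∧ (q1 ∨ (q2 ∨ q4))): β-rule — branch into ¬q2  //  ¬(q1 ∨ (q2 ∨ q4)).
      branch 2.1 (add ¬q2):
        ¬(q4 ∧ ¬q3): β-rule — branch into ¬q4  //  ¬¬q3.
          branch 2.1.1 (add ¬q4):
            ○ open, literals {q1=false, q2=false, q4=false}.
          branch 2.1.2 (add ¬¬q3):
            ○ open, literals {q1=false, q2=false, q3=true}.
      branch 2.2 (add ¬(q1 ∨ (q2 ∨ q4))):
        ¬(q1 ∨ (q2 ∨ q4)): α-rule — add ¬q1, ¬(q2 ∨ q4).
        ¬(q2 ∨ q4): α-rule — add ¬q2, ¬q4.
        ¬(q4 ∧ ¬q3): β-rule — branch into ¬q4  //  ¬¬q3.
          branch 2.2.1 (add ¬q4):
            ○ open, literals {q1=false, q2=false, q4=false}.
          branch 2.2.2 (add ¬¬q3):
            ○ open, literals {q1=false, q2=false, q3=true, q4=false}.
1 branch closed, 6 open.
Each open branch fixes some atoms; the unmentioned ones are free. Counting distinct full assignments: branch {q1=false, q2=true, q3=false, q4=true} (q5) contributes 2 new; branch {q1=false, q2=true, q3=false, q4=true} (q5) contributes 0 new; branch {q1=false, q2=false, q4=false} (q3, q5) contributes 4 new; branch {q1=false, q2=false, q3=true} (q4, q5) contributes 2 new; branch {q1=false, q2=false, q4=false} (q3, q5) contributes 0 new; branch {q1=false, q2=false, q3=true, q4=false} (q5) contributes 0 new. Total: 8.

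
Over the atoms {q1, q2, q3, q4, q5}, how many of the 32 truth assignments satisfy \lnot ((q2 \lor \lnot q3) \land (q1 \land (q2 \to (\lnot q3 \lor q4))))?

22

Initial set: {\lnot ((q2 \lor \lnot q3) \land (q1 \land (q2 \to (\lnot q3 \lor q4))))}.
\lnot ((q2 \lor \lnot q3) \land (q1 \land (q2 \to (\lnot q3 \lor q4)))): β-rule — branch into \lnot (q2 \lor \lnot q3)  //  \lnot (q1 \land (q2 \to (\lnot q3 \lor q4))).
  branch 1 (add \lnot (q2 \lor \lnot q3)):
    \lnot (q2 \lor \lnot q3): α-rule — add \lnot q2, \lnot \lnot q3.
    ○ open, literals {q2=F, q3=T}.
  branch 2 (add \lnot (q1 \land (q2 \to (\lnot q3 \lor q4)))):
    \lnot (q1 \land (q2 \to (\lnot q3 \lor q4))): β-rule — branch into \lnot q1  //  \lnot (q2 \to (\lnot q3 \lor q4)).
      branch 2.1 (add \lnot q1):
        ○ open, literals {q1=F}.
      branch 2.2 (add \lnot (q2 \to (\lnot q3 \lor q4))):
        \lnot (q2 \to (\lnot q3 \lor q4)): α-rule — add q2, \lnot (\lnot q3 \lor q4).
        \lnot (\lnot q3 \lor q4): α-rule — add \lnot \lnot q3, \lnot q4.
        ○ open, literals {q2=T, q3=T, q4=F}.
0 branches closed, 3 open.
Each open branch fixes some atoms; the unmentioned ones are free. Counting distinct full assignments: branch {q2=F, q3=T} (q1, q4, q5) contributes 8 new; branch {q1=F} (q2, q3, q4, q5) contributes 12 new; branch {q2=T, q3=T, q4=F} (q1, q5) contributes 2 new. Total: 22.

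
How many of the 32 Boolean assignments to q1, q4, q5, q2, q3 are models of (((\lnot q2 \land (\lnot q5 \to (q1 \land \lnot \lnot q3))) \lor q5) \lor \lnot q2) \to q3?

Initial set: {((((\lnot q2 \land (\lnot q5 \to (q1 \land \lnot \lnot q3))) \lor q5) \lor \lnot q2) \to q3)}.
((((\lnot q2 \land (\lnot q5 \to (q1 \land \lnot \lnot q3))) \lor q5) \lor \lnot q2) \to q3): β-rule — branch into \lnot (((\lnot q2 \land (\lnot q5 \to (q1 \land \lnot \lnot q3))) \lor q5) \lor \lnot q2)  //  q3.
  branch 1 (add \lnot (((\lnot q2 \land (\lnot q5 \to (q1 \land \lnot \lnot q3))) \lor q5) \lor \lnot q2)):
    \lnot (((\lnot q2 \land (\lnot q5 \to (q1 \land \lnot \lnot q3))) \lor q5) \lor \lnot q2): α-rule — add \lnot ((\lnot q2 \land (\lnot q5 \to (q1 \land \lnot \lnot q3))) \lor q5), \lnot \lnot q2.
    \lnot ((\lnot q2 \land (\lnot q5 \to (q1 \land \lnot \lnot q3))) \lor q5): α-rule — add \lnot (\lnot q2 \land (\lnot q5 \to (q1 \land \lnot \lnot q3))), \lnot q5.
    \lnot (\lnot q2 \land (\lnot q5 \to (q1 \land \lnot \lnot q3))): β-rule — branch into \lnot \lnot q2  //  \lnot (\lnot q5 \to (q1 \land \lnot \lnot q3)).
      branch 1.1 (add \lnot \lnot q2):
        ○ open, literals {q2=1, q5=0}.
      branch 1.2 (add \lnot (\lnot q5 \to (q1 \land \lnot \lnot q3))):
        \lnot (\lnot q5 \to (q1 \land \lnot \lnot q3)): α-rule — add \lnot q5, \lnot (q1 \land \lnot \lnot q3).
        \lnot (q1 \land \lnot \lnot q3): β-rule — branch into \lnot q1  //  \lnot \lnot \lnot q3.
          branch 1.2.1 (add \lnot q1):
            ○ open, literals {q1=0, q2=1, q5=0}.
          branch 1.2.2 (add \lnot \lnot \lnot q3):
            \lnot \lnot \lnot q3: drop double negation, giving \lnot q3.
            ○ open, literals {q2=1, q3=0, q5=0}.
  branch 2 (add q3):
    ○ open, literals {q3=1}.
0 branches closed, 4 open.
Each open branch fixes some atoms; the unmentioned ones are free. Counting distinct full assignments: branch {q2=1, q5=0} (q1, q4, q3) contributes 8 new; branch {q1=0, q2=1, q5=0} (q4, q3) contributes 0 new; branch {q2=1, q3=0, q5=0} (q1, q4) contributes 0 new; branch {q3=1} (q1, q4, q5, q2) contributes 12 new. Total: 20.

20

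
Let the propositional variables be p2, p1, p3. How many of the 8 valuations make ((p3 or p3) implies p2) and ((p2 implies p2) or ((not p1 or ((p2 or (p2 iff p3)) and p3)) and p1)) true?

Initial set: {(((p3 or p3) implies p2) and ((p2 implies p2) or ((not p1 or ((p2 or (p2 iff p3)) and p3)) and p1)))}.
(((p3 or p3) implies p2) and ((p2 implies p2) or ((not p1 or ((p2 or (p2 iff p3)) and p3)) and p1))): α-rule — add ((p3 or p3) implies p2), ((p2 implies p2) or ((not p1 or ((p2 or (p2 iff p3)) and p3)) and p1)).
((p3 or p3) implies p2): β-rule — branch into not (p3 or p3)  //  p2.
  branch 1 (add not (p3 or p3)):
    not (p3 or p3): α-rule — add not p3, not p3.
    ((p2 implies p2) or ((not p1 or ((p2 or (p2 iff p3)) and p3)) and p1)): β-rule — branch into (p2 implies p2)  //  ((not p1 or ((p2 or (p2 iff p3)) and p3)) and p1).
      branch 1.1 (add (p2 implies p2)):
        (p2 implies p2): β-rule — branch into not p2  //  p2.
          branch 1.1.1 (add not p2):
            ○ open, literals {p2=F, p3=F}.
          branch 1.1.2 (add p2):
            ○ open, literals {p2=T, p3=F}.
      branch 1.2 (add ((not p1 or ((p2 or (p2 iff p3)) and p3)) and p1)):
        ((not p1 or ((p2 or (p2 iff p3)) and p3)) and p1): α-rule — add (not p1 or ((p2 or (p2 iff p3)) and p3)), p1.
        (not p1 or ((p2 or (p2 iff p3)) and p3)): β-rule — branch into not p1  //  ((p2 or (p2 iff p3)) and p3).
          branch 1.2.1 (add not p1):
            × closes — contains both p1 and not p1.
          branch 1.2.2 (add ((p2 or (p2 iff p3)) and p3)):
            ((p2 or (p2 iff p3)) and p3): α-rule — add (p2 or (p2 iff p3)), p3.
            × closes — contains both p3 and not p3.
  branch 2 (add p2):
    ((p2 implies p2) or ((not p1 or ((p2 or (p2 iff p3)) and p3)) and p1)): β-rule — branch into (p2 implies p2)  //  ((not p1 or ((p2 or (p2 iff p3)) and p3)) and p1).
      branch 2.1 (add (p2 implies p2)):
        (p2 implies p2): β-rule — branch into not p2  //  p2.
          branch 2.1.1 (add not p2):
            × closes — contains both p2 and not p2.
          branch 2.1.2 (add p2):
            ○ open, literals {p2=T}.
      branch 2.2 (add ((not p1 or ((p2 or (p2 iff p3)) and p3)) and p1)):
        ((not p1 or ((p2 or (p2 iff p3)) and p3)) and p1): α-rule — add (not p1 or ((p2 or (p2 iff p3)) and p3)), p1.
        (not p1 or ((p2 or (p2 iff p3)) and p3)): β-rule — branch into not p1  //  ((p2 or (p2 iff p3)) and p3).
          branch 2.2.1 (add not p1):
            × closes — contains both p1 and not p1.
          branch 2.2.2 (add ((p2 or (p2 iff p3)) and p3)):
            ((p2 or (p2 iff p3)) and p3): α-rule — add (p2 or (p2 iff p3)), p3.
            (p2 or (p2 iff p3)): β-rule — branch into p2  //  (p2 iff p3).
              branch 2.2.2.1 (add p2):
                ○ open, literals {p1=T, p2=T, p3=T}.
              branch 2.2.2.2 (add (p2 iff p3)):
                (p2 iff p3): β-rule — branch into p2, p3  //  not p2, not p3.
                  branch 2.2.2.2.1 (add p2, p3):
                    ○ open, literals {p1=T, p2=T, p3=T}.
                  branch 2.2.2.2.2 (add not p2, not p3):
                    × closes — contains both p2 and not p2.
5 branches closed, 5 open.
Each open branch fixes some atoms; the unmentioned ones are free. Counting distinct full assignments: branch {p2=F, p3=F} (p1) contributes 2 new; branch {p2=T, p3=F} (p1) contributes 2 new; branch {p2=T} (p1, p3) contributes 2 new; branch {p1=T, p2=T, p3=T} (none free) contributes 0 new; branch {p1=T, p2=T, p3=T} (none free) contributes 0 new. Total: 6.

6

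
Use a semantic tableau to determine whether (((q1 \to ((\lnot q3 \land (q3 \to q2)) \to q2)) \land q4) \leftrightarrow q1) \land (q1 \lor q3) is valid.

Assume the negation and expand:
Initial set: {\lnot ((((q1 \to ((\lnot q3 \land (q3 \to q2)) \to q2)) \land q4) \leftrightarrow q1) \land (q1 \lor q3))}.
\lnot ((((q1 \to ((\lnot q3 \land (q3 \to q2)) \to q2)) \land q4) \leftrightarrow q1) \land (q1 \lor q3)): β-rule — branch into \lnot (((q1 \to ((\lnot q3 \land (q3 \to q2)) \to q2)) \land q4) \leftrightarrow q1)  //  \lnot (q1 \lor q3).
  branch 1 (add \lnot (((q1 \to ((\lnot q3 \land (q3 \to q2)) \to q2)) \land q4) \leftrightarrow q1)):
    \lnot (((q1 \to ((\lnot q3 \land (q3 \to q2)) \to q2)) \land q4) \leftrightarrow q1): β-rule — branch into ((q1 \to ((\lnot q3 \land (q3 \to q2)) \to q2)) \land q4), \lnot q1  //  \lnot ((q1 \to ((\lnot q3 \land (q3 \to q2)) \to q2)) \land q4), q1.
      branch 1.1 (add ((q1 \to ((\lnot q3 \land (q3 \to q2)) \to q2)) \land q4), \lnot q1):
        ((q1 \to ((\lnot q3 \land (q3 \to q2)) \to q2)) \land q4): α-rule — add (q1 \to ((\lnot q3 \land (q3 \to q2)) \to q2)), q4.
        (q1 \to ((\lnot q3 \land (q3 \to q2)) \to q2)): β-rule — branch into \lnot q1  //  ((\lnot q3 \land (q3 \to q2)) \to q2).
          branch 1.1.1 (add \lnot q1):
            ○ open, literals {q1=false, q4=true}.
          branch 1.1.2 (add ((\lnot q3 \land (q3 \to q2)) \to q2)):
            ((\lnot q3 \land (q3 \to q2)) \to q2): β-rule — branch into \lnot (\lnot q3 \land (q3 \to q2))  //  q2.
              branch 1.1.2.1 (add \lnot (\lnot q3 \land (q3 \to q2))):
                \lnot (\lnot q3 \land (q3 \to q2)): β-rule — branch into \lnot \lnot q3  //  \lnot (q3 \to q2).
                  branch 1.1.2.1.1 (add \lnot \lnot q3):
                    ○ open, literals {q1=false, q3=true, q4=true}.
                  branch 1.1.2.1.2 (add \lnot (q3 \to q2)):
                    \lnot (q3 \to q2): α-rule — add q3, \lnot q2.
                    ○ open, literals {q1=false, q2=false, q3=true, q4=true}.
              branch 1.1.2.2 (add q2):
                ○ open, literals {q1=false, q2=true, q4=true}.
      branch 1.2 (add \lnot ((q1 \to ((\lnot q3 \land (q3 \to q2)) \to q2)) \land q4), q1):
        \lnot ((q1 \to ((\lnot q3 \land (q3 \to q2)) \to q2)) \land q4): β-rule — branch into \lnot (q1 \to ((\lnot q3 \land (q3 \to q2)) \to q2))  //  \lnot q4.
          branch 1.2.1 (add \lnot (q1 \to ((\lnot q3 \land (q3 \to q2)) \to q2))):
            \lnot (q1 \to ((\lnot q3 \land (q3 \to q2)) \to q2)): α-rule — add q1, \lnot ((\lnot q3 \land (q3 \to q2)) \to q2).
            \lnot ((\lnot q3 \land (q3 \to q2)) \to q2): α-rule — add (\lnot q3 \land (q3 \to q2)), \lnot q2.
            (\lnot q3 \land (q3 \to q2)): α-rule — add \lnot q3, (q3 \to q2).
            (q3 \to q2): β-rule — branch into \lnot q3  //  q2.
              branch 1.2.1.1 (add \lnot q3):
                ○ open, literals {q1=true, q2=false, q3=false}.
              branch 1.2.1.2 (add q2):
                × closes — contains both q2 and \lnot q2.
          branch 1.2.2 (add \lnot q4):
            ○ open, literals {q1=true, q4=false}.
  branch 2 (add \lnot (q1 \lor q3)):
    \lnot (q1 \lor q3): α-rule — add \lnot q1, \lnot q3.
    ○ open, literals {q1=false, q3=false}.
1 branch closed, 7 open.
An open branch gives a countermodel: q1=false, q4=true (unmentioned atoms arbitrary); under it the original formula is false.

Not valid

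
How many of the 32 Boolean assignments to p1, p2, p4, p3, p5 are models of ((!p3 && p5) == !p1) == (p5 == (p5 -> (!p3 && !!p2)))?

Initial set: {(((!p3 && p5) == !p1) == (p5 == (p5 -> (!p3 && !!p2))))}.
(((!p3 && p5) == !p1) == (p5 == (p5 -> (!p3 && !!p2)))): β-rule — branch into ((!p3 && p5) == !p1), (p5 == (p5 -> (!p3 && !!p2)))  //  !((!p3 && p5) == !p1), !(p5 == (p5 -> (!p3 && !!p2))).
  branch 1 (add ((!p3 && p5) == !p1), (p5 == (p5 -> (!p3 && !!p2)))):
    ((!p3 && p5) == !p1): β-rule — branch into (!p3 && p5), !p1  //  !(!p3 && p5), !!p1.
      branch 1.1 (add (!p3 && p5), !p1):
        (!p3 && p5): α-rule — add !p3, p5.
        (p5 == (p5 -> (!p3 && !!p2))): β-rule — branch into p5, (p5 -> (!p3 && !!p2))  //  !p5, !(p5 -> (!p3 && !!p2)).
          branch 1.1.1 (add p5, (p5 -> (!p3 && !!p2))):
            (p5 -> (!p3 && !!p2)): β-rule — branch into !p5  //  (!p3 && !!p2).
              branch 1.1.1.1 (add !p5):
                × closes — contains both p5 and !p5.
              branch 1.1.1.2 (add (!p3 && !!p2)):
                (!p3 && !!p2): α-rule — add !p3, !!p2.
                !!p2: drop double negation, giving p2.
                ○ open, literals {p1=0, p2=1, p3=0, p5=1}.
          branch 1.1.2 (add !p5, !(p5 -> (!p3 && !!p2))):
            × closes — contains both p5 and !p5.
      branch 1.2 (add !(!p3 && p5), !!p1):
        (p5 == (p5 -> (!p3 && !!p2))): β-rule — branch into p5, (p5 -> (!p3 && !!p2))  //  !p5, !(p5 -> (!p3 && !!p2)).
          branch 1.2.1 (add p5, (p5 -> (!p3 && !!p2))):
            !(!p3 && p5): β-rule — branch into !!p3  //  !p5.
              branch 1.2.1.1 (add !!p3):
                (p5 -> (!p3 && !!p2)): β-rule — branch into !p5  //  (!p3 && !!p2).
                  branch 1.2.1.1.1 (add !p5):
                    × closes — contains both p5 and !p5.
                  branch 1.2.1.1.2 (add (!p3 && !!p2)):
                    (!p3 && !!p2): α-rule — add !p3, !!p2.
                    × closes — contains both p3 and !p3.
              branch 1.2.1.2 (add !p5):
                × closes — contains both p5 and !p5.
          branch 1.2.2 (add !p5, !(p5 -> (!p3 && !!p2))):
            !(p5 -> (!p3 && !!p2)): α-rule — add p5, !(!p3 && !!p2).
            × closes — contains both p5 and !p5.
  branch 2 (add !((!p3 && p5) == !p1), !(p5 == (p5 -> (!p3 && !!p2)))):
    !((!p3 && p5) == !p1): β-rule — branch into (!p3 && p5), !!p1  //  !(!p3 && p5), !p1.
      branch 2.1 (add (!p3 && p5), !!p1):
        (!p3 && p5): α-rule — add !p3, p5.
        !(p5 == (p5 -> (!p3 && !!p2))): β-rule — branch into p5, !(p5 -> (!p3 && !!p2))  //  !p5, (p5 -> (!p3 && !!p2)).
          branch 2.1.1 (add p5, !(p5 -> (!p3 && !!p2))):
            !(p5 -> (!p3 && !!p2)): α-rule — add p5, !(!p3 && !!p2).
            !(!p3 && !!p2): β-rule — branch into !!p3  //  !!!p2.
              branch 2.1.1.1 (add !!p3):
                × closes — contains both p3 and !p3.
              branch 2.1.1.2 (add !!!p2):
                !!!p2: drop double negation, giving !p2.
                ○ open, literals {p1=1, p2=0, p3=0, p5=1}.
          branch 2.1.2 (add !p5, (p5 -> (!p3 && !!p2))):
            × closes — contains both p5 and !p5.
      branch 2.2 (add !(!p3 && p5), !p1):
        !(p5 == (p5 -> (!p3 && !!p2))): β-rule — branch into p5, !(p5 -> (!p3 && !!p2))  //  !p5, (p5 -> (!p3 && !!p2)).
          branch 2.2.1 (add p5, !(p5 -> (!p3 && !!p2))):
            !(p5 -> (!p3 && !!p2)): α-rule — add p5, !(!p3 && !!p2).
            !(!p3 && p5): β-rule — branch into !!p3  //  !p5.
              branch 2.2.1.1 (add !!p3):
                !(!p3 && !!p2): β-rule — branch into !!p3  //  !!!p2.
                  branch 2.2.1.1.1 (add !!p3):
                    ○ open, literals {p1=0, p3=1, p5=1}.
                  branch 2.2.1.1.2 (add !!!p2):
                    !!!p2: drop double negation, giving !p2.
                    ○ open, literals {p1=0, p2=0, p3=1, p5=1}.
              branch 2.2.1.2 (add !p5):
                × closes — contains both p5 and !p5.
          branch 2.2.2 (add !p5, (p5 -> (!p3 && !!p2))):
            !(!p3 && p5): β-rule — branch into !!p3  //  !p5.
              branch 2.2.2.1 (add !!p3):
                (p5 -> (!p3 && !!p2)): β-rule — branch into !p5  //  (!p3 && !!p2).
                  branch 2.2.2.1.1 (add !p5):
                    ○ open, literals {p1=0, p3=1, p5=0}.
                  branch 2.2.2.1.2 (add (!p3 && !!p2)):
                    (!p3 && !!p2): α-rule — add !p3, !!p2.
                    × closes — contains both p3 and !p3.
              branch 2.2.2.2 (add !p5):
                (p5 -> (!p3 && !!p2)): β-rule — branch into !p5  //  (!p3 && !!p2).
                  branch 2.2.2.2.1 (add !p5):
                    ○ open, literals {p1=0, p5=0}.
                  branch 2.2.2.2.2 (add (!p3 && !!p2)):
                    (!p3 && !!p2): α-rule — add !p3, !!p2.
                    !!p2: drop double negation, giving p2.
                    ○ open, literals {p1=0, p2=1, p3=0, p5=0}.
10 branches closed, 7 open.
Each open branch fixes some atoms; the unmentioned ones are free. Counting distinct full assignments: branch {p1=0, p2=1, p3=0, p5=1} (p4) contributes 2 new; branch {p1=1, p2=0, p3=0, p5=1} (p4) contributes 2 new; branch {p1=0, p3=1, p5=1} (p2, p4) contributes 4 new; branch {p1=0, p2=0, p3=1, p5=1} (p4) contributes 0 new; branch {p1=0, p3=1, p5=0} (p2, p4) contributes 4 new; branch {p1=0, p5=0} (p2, p4, p3) contributes 4 new; branch {p1=0, p2=1, p3=0, p5=0} (p4) contributes 0 new. Total: 16.

16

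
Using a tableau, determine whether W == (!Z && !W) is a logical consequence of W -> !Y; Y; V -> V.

No

Initial set: {(W -> !Y); Y; (V -> V); !(W == (!Z && !W))}.
(W -> !Y): β-rule — branch into !W  //  !Y.
  branch 1 (add !W):
    (V -> V): β-rule — branch into !V  //  V.
      branch 1.1 (add !V):
        !(W == (!Z && !W)): β-rule — branch into W, !(!Z && !W)  //  !W, (!Z && !W).
          branch 1.1.1 (add W, !(!Z && !W)):
            × closes — contains both W and !W.
          branch 1.1.2 (add !W, (!Z && !W)):
            (!Z && !W): α-rule — add !Z, !W.
            ○ open, literals {V=F, W=F, Y=T, Z=F}.
      branch 1.2 (add V):
        !(W == (!Z && !W)): β-rule — branch into W, !(!Z && !W)  //  !W, (!Z && !W).
          branch 1.2.1 (add W, !(!Z && !W)):
            × closes — contains both W and !W.
          branch 1.2.2 (add !W, (!Z && !W)):
            (!Z && !W): α-rule — add !Z, !W.
            ○ open, literals {V=T, W=F, Y=T, Z=F}.
  branch 2 (add !Y):
    × closes — contains both Y and !Y.
3 branches closed, 2 open.
An open branch gives a countermodel: V=F, W=F, Y=T, Z=F (unmentioned atoms arbitrary); the premises hold there but the conclusion fails.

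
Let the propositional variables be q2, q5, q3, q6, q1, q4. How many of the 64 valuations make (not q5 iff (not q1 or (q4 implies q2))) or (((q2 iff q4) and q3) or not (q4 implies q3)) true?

Initial set: {((not q5 iff (not q1 or (q4 implies q2))) or (((q2 iff q4) and q3) or not (q4 implies q3)))}.
((not q5 iff (not q1 or (q4 implies q2))) or (((q2 iff q4) and q3) or not (q4 implies q3))): β-rule — branch into (not q5 iff (not q1 or (q4 implies q2)))  //  (((q2 iff q4) and q3) or not (q4 implies q3)).
  branch 1 (add (not q5 iff (not q1 or (q4 implies q2)))):
    (not q5 iff (not q1 or (q4 implies q2))): β-rule — branch into not q5, (not q1 or (q4 implies q2))  //  not not q5, not (not q1 or (q4 implies q2)).
      branch 1.1 (add not q5, (not q1 or (q4 implies q2))):
        (not q1 or (q4 implies q2)): β-rule — branch into not q1  //  (q4 implies q2).
          branch 1.1.1 (add not q1):
            ○ open, literals {q1=false, q5=false}.
          branch 1.1.2 (add (q4 implies q2)):
            (q4 implies q2): β-rule — branch into not q4  //  q2.
              branch 1.1.2.1 (add not q4):
                ○ open, literals {q4=false, q5=false}.
              branch 1.1.2.2 (add q2):
                ○ open, literals {q2=true, q5=false}.
      branch 1.2 (add not not q5, not (not q1 or (q4 implies q2))):
        not (not q1 or (q4 implies q2)): α-rule — add not not q1, not (q4 implies q2).
        not (q4 implies q2): α-rule — add q4, not q2.
        ○ open, literals {q1=true, q2=false, q4=true, q5=true}.
  branch 2 (add (((q2 iff q4) and q3) or not (q4 implies q3))):
    (((q2 iff q4) and q3) or not (q4 implies q3)): β-rule — branch into ((q2 iff q4) and q3)  //  not (q4 implies q3).
      branch 2.1 (add ((q2 iff q4) and q3)):
        ((q2 iff q4) and q3): α-rule — add (q2 iff q4), q3.
        (q2 iff q4): β-rule — branch into q2, q4  //  not q2, not q4.
          branch 2.1.1 (add q2, q4):
            ○ open, literals {q2=true, q3=true, q4=true}.
          branch 2.1.2 (add not q2, not q4):
            ○ open, literals {q2=false, q3=true, q4=false}.
      branch 2.2 (add not (q4 implies q3)):
        not (q4 implies q3): α-rule — add q4, not q3.
        ○ open, literals {q3=false, q4=true}.
0 branches closed, 7 open.
Each open branch fixes some atoms; the unmentioned ones are free. Counting distinct full assignments: branch {q1=false, q5=false} (q2, q3, q6, q4) contributes 16 new; branch {q4=false, q5=false} (q2, q3, q6, q1) contributes 8 new; branch {q2=true, q5=false} (q3, q6, q1, q4) contributes 4 new; branch {q1=true, q2=false, q4=true, q5=true} (q3, q6) contributes 4 new; branch {q2=true, q3=true, q4=true} (q5, q6, q1) contributes 4 new; branch {q2=false, q3=true, q4=false} (q5, q6, q1) contributes 4 new; branch {q3=false, q4=true} (q2, q5, q6, q1) contributes 8 new. Total: 48.

48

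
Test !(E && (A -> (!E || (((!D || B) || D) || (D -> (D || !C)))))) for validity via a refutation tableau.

Not valid

Assume the negation and expand:
Initial set: {!!(E && (A -> (!E || (((!D || B) || D) || (D -> (D || !C))))))}.
!!(E && (A -> (!E || (((!D || B) || D) || (D -> (D || !C)))))): α-rule — add E, (A -> (!E || (((!D || B) || D) || (D -> (D || !C))))).
(A -> (!E || (((!D || B) || D) || (D -> (D || !C))))): β-rule — branch into !A  //  (!E || (((!D || B) || D) || (D -> (D || !C)))).
  branch 1 (add !A):
    ○ open, literals {A=false, E=true}.
  branch 2 (add (!E || (((!D || B) || D) || (D -> (D || !C))))):
    (!E || (((!D || B) || D) || (D -> (D || !C)))): β-rule — branch into !E  //  (((!D || B) || D) || (D -> (D || !C))).
      branch 2.1 (add !E):
        × closes — contains both E and !E.
      branch 2.2 (add (((!D || B) || D) || (D -> (D || !C)))):
        (((!D || B) || D) || (D -> (D || !C))): β-rule — branch into ((!D || B) || D)  //  (D -> (D || !C)).
          branch 2.2.1 (add ((!D || B) || D)):
            ((!D || B) || D): β-rule — branch into (!D || B)  //  D.
              branch 2.2.1.1 (add (!D || B)):
                (!D || B): β-rule — branch into !D  //  B.
                  branch 2.2.1.1.1 (add !D):
                    ○ open, literals {D=false, E=true}.
                  branch 2.2.1.1.2 (add B):
                    ○ open, literals {B=true, E=true}.
              branch 2.2.1.2 (add D):
                ○ open, literals {D=true, E=true}.
          branch 2.2.2 (add (D -> (D || !C))):
            (D -> (D || !C)): β-rule — branch into !D  //  (D || !C).
              branch 2.2.2.1 (add !D):
                ○ open, literals {D=false, E=true}.
              branch 2.2.2.2 (add (D || !C)):
                (D || !C): β-rule — branch into D  //  !C.
                  branch 2.2.2.2.1 (add D):
                    ○ open, literals {D=true, E=true}.
                  branch 2.2.2.2.2 (add !C):
                    ○ open, literals {C=false, E=true}.
1 branch closed, 7 open.
An open branch gives a countermodel: A=false, E=true (unmentioned atoms arbitrary); under it the original formula is false.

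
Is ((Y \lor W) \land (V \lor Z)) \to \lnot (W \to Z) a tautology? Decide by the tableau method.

Assume the negation and expand:
Initial set: {\lnot (((Y \lor W) \land (V \lor Z)) \to \lnot (W \to Z))}.
\lnot (((Y \lor W) \land (V \lor Z)) \to \lnot (W \to Z)): α-rule — add ((Y \lor W) \land (V \lor Z)), \lnot \lnot (W \to Z).
((Y \lor W) \land (V \lor Z)): α-rule — add (Y \lor W), (V \lor Z).
\lnot \lnot (W \to Z): β-rule — branch into \lnot W  //  Z.
  branch 1 (add \lnot W):
    (Y \lor W): β-rule — branch into Y  //  W.
      branch 1.1 (add Y):
        (V \lor Z): β-rule — branch into V  //  Z.
          branch 1.1.1 (add V):
            ○ open, literals {V=T, W=F, Y=T}.
          branch 1.1.2 (add Z):
            ○ open, literals {W=F, Y=T, Z=T}.
      branch 1.2 (add W):
        × closes — contains both W and \lnot W.
  branch 2 (add Z):
    (Y \lor W): β-rule — branch into Y  //  W.
      branch 2.1 (add Y):
        (V \lor Z): β-rule — branch into V  //  Z.
          branch 2.1.1 (add V):
            ○ open, literals {V=T, Y=T, Z=T}.
          branch 2.1.2 (add Z):
            ○ open, literals {Y=T, Z=T}.
      branch 2.2 (add W):
        (V \lor Z): β-rule — branch into V  //  Z.
          branch 2.2.1 (add V):
            ○ open, literals {V=T, W=T, Z=T}.
          branch 2.2.2 (add Z):
            ○ open, literals {W=T, Z=T}.
1 branch closed, 6 open.
An open branch gives a countermodel: V=T, W=F, Y=T (unmentioned atoms arbitrary); under it the original formula is false.

Not valid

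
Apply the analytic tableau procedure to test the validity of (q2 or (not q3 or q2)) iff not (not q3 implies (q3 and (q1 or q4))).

Not valid

Assume the negation and expand:
Initial set: {not ((q2 or (not q3 or q2)) iff not (not q3 implies (q3 and (q1 or q4))))}.
not ((q2 or (not q3 or q2)) iff not (not q3 implies (q3 and (q1 or q4)))): β-rule — branch into (q2 or (not q3 or q2)), not not (not q3 implies (q3 and (q1 or q4)))  //  not (q2 or (not q3 or q2)), not (not q3 implies (q3 and (q1 or q4))).
  branch 1 (add (q2 or (not q3 or q2)), not not (not q3 implies (q3 and (q1 or q4)))):
    (q2 or (not q3 or q2)): β-rule — branch into q2  //  (not q3 or q2).
      branch 1.1 (add q2):
        not not (not q3 implies (q3 and (q1 or q4))): β-rule — branch into not not q3  //  (q3 and (q1 or q4)).
          branch 1.1.1 (add not not q3):
            ○ open, literals {q2=T, q3=T}.
          branch 1.1.2 (add (q3 and (q1 or q4))):
            (q3 and (q1 or q4)): α-rule — add q3, (q1 or q4).
            (q1 or q4): β-rule — branch into q1  //  q4.
              branch 1.1.2.1 (add q1):
                ○ open, literals {q1=T, q2=T, q3=T}.
              branch 1.1.2.2 (add q4):
                ○ open, literals {q2=T, q3=T, q4=T}.
      branch 1.2 (add (not q3 or q2)):
        not not (not q3 implies (q3 and (q1 or q4))): β-rule — branch into not not q3  //  (q3 and (q1 or q4)).
          branch 1.2.1 (add not not q3):
            (not q3 or q2): β-rule — branch into not q3  //  q2.
              branch 1.2.1.1 (add not q3):
                × closes — contains both q3 and not q3.
              branch 1.2.1.2 (add q2):
                ○ open, literals {q2=T, q3=T}.
          branch 1.2.2 (add (q3 and (q1 or q4))):
            (q3 and (q1 or q4)): α-rule — add q3, (q1 or q4).
            (not q3 or q2): β-rule — branch into not q3  //  q2.
              branch 1.2.2.1 (add not q3):
                × closes — contains both q3 and not q3.
              branch 1.2.2.2 (add q2):
                (q1 or q4): β-rule — branch into q1  //  q4.
                  branch 1.2.2.2.1 (add q1):
                    ○ open, literals {q1=T, q2=T, q3=T}.
                  branch 1.2.2.2.2 (add q4):
                    ○ open, literals {q2=T, q3=T, q4=T}.
  branch 2 (add not (q2 or (not q3 or q2)), not (not q3 implies (q3 and (q1 or q4)))):
    not (q2 or (not q3 or q2)): α-rule — add not q2, not (not q3 or q2).
    not (not q3 implies (q3 and (q1 or q4))): α-rule — add not q3, not (q3 and (q1 or q4)).
    not (not q3 or q2): α-rule — add not not q3, not q2.
    × closes — contains both q3 and not q3.
3 branches closed, 6 open.
An open branch gives a countermodel: q2=T, q3=T (unmentioned atoms arbitrary); under it the original formula is false.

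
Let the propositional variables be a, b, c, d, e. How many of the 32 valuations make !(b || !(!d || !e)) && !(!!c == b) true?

6

Initial set: {(!(b || !(!d || !e)) && !(!!c == b))}.
(!(b || !(!d || !e)) && !(!!c == b)): α-rule — add !(b || !(!d || !e)), !(!!c == b).
!(b || !(!d || !e)): α-rule — add !b, !!(!d || !e).
!(!!c == b): β-rule — branch into !!c, !b  //  !!!c, b.
  branch 1 (add !!c, !b):
    !!c: drop double negation, giving c.
    !!(!d || !e): β-rule — branch into !d  //  !e.
      branch 1.1 (add !d):
        ○ open, literals {b=F, c=T, d=F}.
      branch 1.2 (add !e):
        ○ open, literals {b=F, c=T, e=F}.
  branch 2 (add !!!c, b):
    × closes — contains both b and !b.
1 branch closed, 2 open.
Each open branch fixes some atoms; the unmentioned ones are free. Counting distinct full assignments: branch {b=F, c=T, d=F} (a, e) contributes 4 new; branch {b=F, c=T, e=F} (a, d) contributes 2 new. Total: 6.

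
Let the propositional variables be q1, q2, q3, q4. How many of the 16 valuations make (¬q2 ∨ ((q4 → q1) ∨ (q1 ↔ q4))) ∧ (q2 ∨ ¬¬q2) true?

6

Initial set: {((¬q2 ∨ ((q4 → q1) ∨ (q1 ↔ q4))) ∧ (q2 ∨ ¬¬q2))}.
((¬q2 ∨ ((q4 → q1) ∨ (q1 ↔ q4))) ∧ (q2 ∨ ¬¬q2)): α-rule — add (¬q2 ∨ ((q4 → q1) ∨ (q1 ↔ q4))), (q2 ∨ ¬¬q2).
(¬q2 ∨ ((q4 → q1) ∨ (q1 ↔ q4))): β-rule — branch into ¬q2  //  ((q4 → q1) ∨ (q1 ↔ q4)).
  branch 1 (add ¬q2):
    (q2 ∨ ¬¬q2): β-rule — branch into q2  //  ¬¬q2.
      branch 1.1 (add q2):
        × closes — contains both q2 and ¬q2.
      branch 1.2 (add ¬¬q2):
        ¬¬q2: drop double negation, giving q2.
        × closes — contains both q2 and ¬q2.
  branch 2 (add ((q4 → q1) ∨ (q1 ↔ q4))):
    (q2 ∨ ¬¬q2): β-rule — branch into q2  //  ¬¬q2.
      branch 2.1 (add q2):
        ((q4 → q1) ∨ (q1 ↔ q4)): β-rule — branch into (q4 → q1)  //  (q1 ↔ q4).
          branch 2.1.1 (add (q4 → q1)):
            (q4 → q1): β-rule — branch into ¬q4  //  q1.
              branch 2.1.1.1 (add ¬q4):
                ○ open, literals {q2=true, q4=false}.
              branch 2.1.1.2 (add q1):
                ○ open, literals {q1=true, q2=true}.
          branch 2.1.2 (add (q1 ↔ q4)):
            (q1 ↔ q4): β-rule — branch into q1, q4  //  ¬q1, ¬q4.
              branch 2.1.2.1 (add q1, q4):
                ○ open, literals {q1=true, q2=true, q4=true}.
              branch 2.1.2.2 (add ¬q1, ¬q4):
                ○ open, literals {q1=false, q2=true, q4=false}.
      branch 2.2 (add ¬¬q2):
        ¬¬q2: drop double negation, giving q2.
        ((q4 → q1) ∨ (q1 ↔ q4)): β-rule — branch into (q4 → q1)  //  (q1 ↔ q4).
          branch 2.2.1 (add (q4 → q1)):
            (q4 → q1): β-rule — branch into ¬q4  //  q1.
              branch 2.2.1.1 (add ¬q4):
                ○ open, literals {q2=true, q4=false}.
              branch 2.2.1.2 (add q1):
                ○ open, literals {q1=true, q2=true}.
          branch 2.2.2 (add (q1 ↔ q4)):
            (q1 ↔ q4): β-rule — branch into q1, q4  //  ¬q1, ¬q4.
              branch 2.2.2.1 (add q1, q4):
                ○ open, literals {q1=true, q2=true, q4=true}.
              branch 2.2.2.2 (add ¬q1, ¬q4):
                ○ open, literals {q1=false, q2=true, q4=false}.
2 branches closed, 8 open.
Each open branch fixes some atoms; the unmentioned ones are free. Counting distinct full assignments: branch {q2=true, q4=false} (q1, q3) contributes 4 new; branch {q1=true, q2=true} (q3, q4) contributes 2 new; branch {q1=true, q2=true, q4=true} (q3) contributes 0 new; branch {q1=false, q2=true, q4=false} (q3) contributes 0 new; branch {q2=true, q4=false} (q1, q3) contributes 0 new; branch {q1=true, q2=true} (q3, q4) contributes 0 new; branch {q1=true, q2=true, q4=true} (q3) contributes 0 new; branch {q1=false, q2=true, q4=false} (q3) contributes 0 new. Total: 6.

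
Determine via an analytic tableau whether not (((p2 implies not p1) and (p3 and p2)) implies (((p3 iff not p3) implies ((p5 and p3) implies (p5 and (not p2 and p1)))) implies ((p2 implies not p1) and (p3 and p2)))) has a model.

Initial set: {T not (((p2 implies not p1) and (p3 and p2)) implies (((p3 iff not p3) implies ((p5 and p3) implies (p5 and (not p2 and p1)))) implies ((p2 implies not p1) and (p3 and p2))))}.
T not (((p2 implies not p1) and (p3 and p2)) implies (((p3 iff not p3) implies ((p5 and p3) implies (p5 and (not p2 and p1)))) implies ((p2 implies not p1) and (p3 and p2)))): α-rule — add T ((p2 implies not p1) and (p3 and p2)), F (((p3 iff not p3) implies ((p5 and p3) implies (p5 and (not p2 and p1)))) implies ((p2 implies not p1) and (p3 and p2))).
T ((p2 implies not p1) and (p3 and p2)): α-rule — add T (p2 implies not p1), T (p3 and p2).
F (((p3 iff not p3) implies ((p5 and p3) implies (p5 and (not p2 and p1)))) implies ((p2 implies not p1) and (p3 and p2))): α-rule — add T ((p3 iff not p3) implies ((p5 and p3) implies (p5 and (not p2 and p1)))), F ((p2 implies not p1) and (p3 and p2)).
T (p3 and p2): α-rule — add T p3, T p2.
T (p2 implies not p1): β-rule — branch into F p2  //  T not p1.
  branch 1 (add F p2):
    × closes — contains both p2 and not p2.
  branch 2 (add T not p1):
    T ((p3 iff not p3) implies ((p5 and p3) implies (p5 and (not p2 and p1)))): β-rule — branch into F (p3 iff not p3)  //  T ((p5 and p3) implies (p5 and (not p2 and p1))).
      branch 2.1 (add F (p3 iff not p3)):
        F ((p2 implies not p1) and (p3 and p2)): β-rule — branch into F (p2 implies not p1)  //  F (p3 and p2).
          branch 2.1.1 (add F (p2 implies not p1)):
            F (p2 implies not p1): α-rule — add T p2, F not p1.
            × closes — contains both p1 and not p1.
          branch 2.1.2 (add F (p3 and p2)):
            F (p3 iff not p3): β-rule — branch into T p3, F not p3  //  F p3, T not p3.
              branch 2.1.2.1 (add T p3, F not p3):
                F (p3 and p2): β-rule — branch into F p3  //  F p2.
                  branch 2.1.2.1.1 (add F p3):
                    × closes — contains both p3 and not p3.
                  branch 2.1.2.1.2 (add F p2):
                    × closes — contains both p2 and not p2.
              branch 2.1.2.2 (add F p3, T not p3):
                × closes — contains both p3 and not p3.
      branch 2.2 (add T ((p5 and p3) implies (p5 and (not p2 and p1)))):
        F ((p2 implies not p1) and (p3 and p2)): β-rule — branch into F (p2 implies not p1)  //  F (p3 and p2).
          branch 2.2.1 (add F (p2 implies not p1)):
            F (p2 implies not p1): α-rule — add T p2, F not p1.
            × closes — contains both p1 and not p1.
          branch 2.2.2 (add F (p3 and p2)):
            T ((p5 and p3) implies (p5 and (not p2 and p1))): β-rule — branch into F (p5 and p3)  //  T (p5 and (not p2 and p1)).
              branch 2.2.2.1 (add F (p5 and p3)):
                F (p3 and p2): β-rule — branch into F p3  //  F p2.
                  branch 2.2.2.1.1 (add F p3):
                    × closes — contains both p3 and not p3.
                  branch 2.2.2.1.2 (add F p2):
                    × closes — contains both p2 and not p2.
              branch 2.2.2.2 (add T (p5 and (not p2 and p1))):
                T (p5 and (not p2 and p1)): α-rule — add T p5, T (not p2 and p1).
                T (not p2 and p1): α-rule — add T not p2, T p1.
                × closes — contains both p2 and not p2.
All 9 branches close.
Every branch closed; the formula is unsatisfiable.

Unsatisfiable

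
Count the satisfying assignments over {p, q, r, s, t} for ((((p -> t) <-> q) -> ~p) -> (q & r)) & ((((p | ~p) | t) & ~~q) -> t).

Initial set: {(((((p -> t) <-> q) -> ~p) -> (q & r)) & ((((p | ~p) | t) & ~~q) -> t))}.
(((((p -> t) <-> q) -> ~p) -> (q & r)) & ((((p | ~p) | t) & ~~q) -> t)): α-rule — add ((((p -> t) <-> q) -> ~p) -> (q & r)), ((((p | ~p) | t) & ~~q) -> t).
((((p -> t) <-> q) -> ~p) -> (q & r)): β-rule — branch into ~(((p -> t) <-> q) -> ~p)  //  (q & r).
  branch 1 (add ~(((p -> t) <-> q) -> ~p)):
    ~(((p -> t) <-> q) -> ~p): α-rule — add ((p -> t) <-> q), ~~p.
    ((((p | ~p) | t) & ~~q) -> t): β-rule — branch into ~(((p | ~p) | t) & ~~q)  //  t.
      branch 1.1 (add ~(((p | ~p) | t) & ~~q)):
        ((p -> t) <-> q): β-rule — branch into (p -> t), q  //  ~(p -> t), ~q.
          branch 1.1.1 (add (p -> t), q):
            ~(((p | ~p) | t) & ~~q): β-rule — branch into ~((p | ~p) | t)  //  ~~~q.
              branch 1.1.1.1 (add ~((p | ~p) | t)):
                ~((p | ~p) | t): α-rule — add ~(p | ~p), ~t.
                ~(p | ~p): α-rule — add ~p, ~~p.
                × closes — contains both p and ~p.
              branch 1.1.1.2 (add ~~~q):
                ~~~q: drop double negation, giving ~q.
                × closes — contains both q and ~q.
          branch 1.1.2 (add ~(p -> t), ~q):
            ~(p -> t): α-rule — add p, ~t.
            ~(((p | ~p) | t) & ~~q): β-rule — branch into ~((p | ~p) | t)  //  ~~~q.
              branch 1.1.2.1 (add ~((p | ~p) | t)):
                ~((p | ~p) | t): α-rule — add ~(p | ~p), ~t.
                ~(p | ~p): α-rule — add ~p, ~~p.
                × closes — contains both p and ~p.
              branch 1.1.2.2 (add ~~~q):
                ~~~q: drop double negation, giving ~q.
                ○ open, literals {p=1, q=0, t=0}.
      branch 1.2 (add t):
        ((p -> t) <-> q): β-rule — branch into (p -> t), q  //  ~(p -> t), ~q.
          branch 1.2.1 (add (p -> t), q):
            (p -> t): β-rule — branch into ~p  //  t.
              branch 1.2.1.1 (add ~p):
                × closes — contains both p and ~p.
              branch 1.2.1.2 (add t):
                ○ open, literals {p=1, q=1, t=1}.
          branch 1.2.2 (add ~(p -> t), ~q):
            ~(p -> t): α-rule — add p, ~t.
            × closes — contains both t and ~t.
  branch 2 (add (q & r)):
    (q & r): α-rule — add q, r.
    ((((p | ~p) | t) & ~~q) -> t): β-rule — branch into ~(((p | ~p) | t) & ~~q)  //  t.
      branch 2.1 (add ~(((p | ~p) | t) & ~~q)):
        ~(((p | ~p) | t) & ~~q): β-rule — branch into ~((p | ~p) | t)  //  ~~~q.
          branch 2.1.1 (add ~((p | ~p) | t)):
            ~((p | ~p) | t): α-rule — add ~(p | ~p), ~t.
            ~(p | ~p): α-rule — add ~p, ~~p.
            × closes — contains both p and ~p.
          branch 2.1.2 (add ~~~q):
            ~~~q: drop double negation, giving ~q.
            × closes — contains both q and ~q.
      branch 2.2 (add t):
        ○ open, literals {q=1, r=1, t=1}.
7 branches closed, 3 open.
Each open branch fixes some atoms; the unmentioned ones are free. Counting distinct full assignments: branch {p=1, q=0, t=0} (r, s) contributes 4 new; branch {p=1, q=1, t=1} (r, s) contributes 4 new; branch {q=1, r=1, t=1} (p, s) contributes 2 new. Total: 10.

10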